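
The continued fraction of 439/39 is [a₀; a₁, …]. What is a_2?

439 = 11·39 + 10   →  a_0 = 11
39 = 3·10 + 9   →  a_1 = 3
10 = 1·9 + 1   →  a_2 = 1

1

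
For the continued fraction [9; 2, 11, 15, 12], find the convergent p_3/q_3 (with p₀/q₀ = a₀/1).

3289/347

Using pₖ = aₖpₖ₋₁ + pₖ₋₂, qₖ = aₖqₖ₋₁ + qₖ₋₂ (with p₋₁=1, p₋₂=0, q₋₁=0, q₋₂=1):
  k=0: a=9, p=9, q=1
  k=1: a=2, p=19, q=2
  k=2: a=11, p=218, q=23
  k=3: a=15, p=3289, q=347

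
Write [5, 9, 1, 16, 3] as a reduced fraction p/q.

Fold from the inside: start with 3/1.
  16 + 1/3 = 49/3
  1 + 3/49 = 52/49
  9 + 49/52 = 517/52
  5 + 52/517 = 2637/517

2637/517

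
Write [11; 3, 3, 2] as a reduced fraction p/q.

260/23

Fold from the inside: start with 2/1.
  3 + 1/2 = 7/2
  3 + 2/7 = 23/7
  11 + 7/23 = 260/23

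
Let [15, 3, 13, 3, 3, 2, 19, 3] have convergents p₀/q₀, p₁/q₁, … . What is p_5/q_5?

14421/941

Using pₖ = aₖpₖ₋₁ + pₖ₋₂, qₖ = aₖqₖ₋₁ + qₖ₋₂ (with p₋₁=1, p₋₂=0, q₋₁=0, q₋₂=1):
  k=0: a=15, p=15, q=1
  k=1: a=3, p=46, q=3
  k=2: a=13, p=613, q=40
  k=3: a=3, p=1885, q=123
  k=4: a=3, p=6268, q=409
  k=5: a=2, p=14421, q=941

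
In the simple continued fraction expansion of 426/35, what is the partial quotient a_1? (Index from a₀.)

426 = 12·35 + 6   →  a_0 = 12
35 = 5·6 + 5   →  a_1 = 5

5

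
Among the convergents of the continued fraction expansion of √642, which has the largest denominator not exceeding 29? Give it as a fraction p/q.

√642 = [25; 2, 1, 24, 1, 2, 50, …] (period length 6).
Convergents:
  p_0/q_0 = 25/1
  p_1/q_1 = 51/2
  p_2/q_2 = 76/3
  p_3/q_3 = 1875/74
q_2 = 3 ≤ 29 < 74 = q_3, so the answer is 76/3.

76/3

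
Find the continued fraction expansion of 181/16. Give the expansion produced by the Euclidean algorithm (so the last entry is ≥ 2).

[11; 3, 5]

181 = 11·16 + 5
16 = 3·5 + 1
5 = 5·1 + 0  (stop)
So 181/16 = [11; 3, 5].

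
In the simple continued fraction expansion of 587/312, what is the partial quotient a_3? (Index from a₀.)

587 = 1·312 + 275   →  a_0 = 1
312 = 1·275 + 37   →  a_1 = 1
275 = 7·37 + 16   →  a_2 = 7
37 = 2·16 + 5   →  a_3 = 2

2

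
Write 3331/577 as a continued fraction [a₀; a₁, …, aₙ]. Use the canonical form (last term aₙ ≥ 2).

3331 = 5·577 + 446
577 = 1·446 + 131
446 = 3·131 + 53
131 = 2·53 + 25
53 = 2·25 + 3
25 = 8·3 + 1
3 = 3·1 + 0  (stop)
So 3331/577 = [5; 1, 3, 2, 2, 8, 3].

[5; 1, 3, 2, 2, 8, 3]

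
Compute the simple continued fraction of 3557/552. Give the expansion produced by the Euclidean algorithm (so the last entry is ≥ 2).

3557 = 6·552 + 245
552 = 2·245 + 62
245 = 3·62 + 59
62 = 1·59 + 3
59 = 19·3 + 2
3 = 1·2 + 1
2 = 2·1 + 0  (stop)
So 3557/552 = [6; 2, 3, 1, 19, 1, 2].

[6; 2, 3, 1, 19, 1, 2]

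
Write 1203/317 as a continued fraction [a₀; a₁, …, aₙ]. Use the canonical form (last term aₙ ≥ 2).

[3; 1, 3, 1, 7, 8]

1203 = 3*317 + 252
317 = 1*252 + 65
252 = 3*65 + 57
65 = 1*57 + 8
57 = 7*8 + 1
8 = 8*1 + 0  (stop)
So 1203/317 = [3; 1, 3, 1, 7, 8].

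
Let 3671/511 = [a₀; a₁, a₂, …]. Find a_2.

3671 = 7·511 + 94   →  a_0 = 7
511 = 5·94 + 41   →  a_1 = 5
94 = 2·41 + 12   →  a_2 = 2

2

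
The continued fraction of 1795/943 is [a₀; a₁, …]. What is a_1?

1

1795 = 1·943 + 852   →  a_0 = 1
943 = 1·852 + 91   →  a_1 = 1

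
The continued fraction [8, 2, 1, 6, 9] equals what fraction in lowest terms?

1528/183

Fold from the inside: start with 9/1.
  6 + 1/9 = 55/9
  1 + 9/55 = 64/55
  2 + 55/64 = 183/64
  8 + 64/183 = 1528/183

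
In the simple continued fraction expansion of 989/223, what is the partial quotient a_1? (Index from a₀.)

2

989 = 4·223 + 97   →  a_0 = 4
223 = 2·97 + 29   →  a_1 = 2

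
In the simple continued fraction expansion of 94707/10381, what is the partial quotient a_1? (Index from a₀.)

94707 = 9·10381 + 1278   →  a_0 = 9
10381 = 8·1278 + 157   →  a_1 = 8

8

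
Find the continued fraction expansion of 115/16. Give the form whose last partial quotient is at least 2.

[7; 5, 3]

115 = 7×16 + 3
16 = 5×3 + 1
3 = 3×1 + 0  (stop)
So 115/16 = [7; 5, 3].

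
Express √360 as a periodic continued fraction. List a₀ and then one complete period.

a₀ = ⌊√360⌋ = 18.

[18; 1, 36]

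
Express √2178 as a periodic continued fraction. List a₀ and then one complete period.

a₀ = ⌊√2178⌋ = 46.
With m₀=0, d₀=1 and mₖ₊₁ = dₖaₖ − mₖ, dₖ₊₁ = (n − mₖ₊₁²)/dₖ, aₖ₊₁ = ⌊(a₀+mₖ₊₁)/dₖ₊₁⌋:
  k=1: m=46, d=62, a=1
  k=2: m=16, d=31, a=2
  k=3: m=46, d=2, a=46
  k=4: m=46, d=31, a=2
  k=5: m=16, d=62, a=1
  k=6: m=46, d=1, a=92
d=1 and a=2a₀=92 at k=6, so the next step gives (m, d) = (46, 62) again — its k=1 value — and the period has length 6.

[46; 1, 2, 46, 2, 1, 92]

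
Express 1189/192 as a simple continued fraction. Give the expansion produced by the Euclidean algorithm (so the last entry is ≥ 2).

[6; 5, 5, 3, 2]

1189 = 6×192 + 37
192 = 5×37 + 7
37 = 5×7 + 2
7 = 3×2 + 1
2 = 2×1 + 0  (stop)
So 1189/192 = [6; 5, 5, 3, 2].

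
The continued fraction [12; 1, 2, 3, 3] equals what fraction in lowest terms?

419/33

Fold from the inside: start with 3/1.
  3 + 1/3 = 10/3
  2 + 3/10 = 23/10
  1 + 10/23 = 33/23
  12 + 23/33 = 419/33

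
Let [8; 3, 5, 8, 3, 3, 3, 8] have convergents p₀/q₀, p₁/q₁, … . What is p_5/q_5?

Using pₖ = aₖpₖ₋₁ + pₖ₋₂, qₖ = aₖqₖ₋₁ + qₖ₋₂ (with p₋₁=1, p₋₂=0, q₋₁=0, q₋₂=1):
  k=0: a=8, p=8, q=1
  k=1: a=3, p=25, q=3
  k=2: a=5, p=133, q=16
  k=3: a=8, p=1089, q=131
  k=4: a=3, p=3400, q=409
  k=5: a=3, p=11289, q=1358

11289/1358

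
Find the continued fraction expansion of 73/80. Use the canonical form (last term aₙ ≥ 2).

[0; 1, 10, 2, 3]

73 = 0×80 + 73
80 = 1×73 + 7
73 = 10×7 + 3
7 = 2×3 + 1
3 = 3×1 + 0  (stop)
So 73/80 = [0; 1, 10, 2, 3].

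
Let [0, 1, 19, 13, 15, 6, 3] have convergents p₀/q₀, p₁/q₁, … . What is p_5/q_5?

Using pₖ = aₖpₖ₋₁ + pₖ₋₂, qₖ = aₖqₖ₋₁ + qₖ₋₂ (with p₋₁=1, p₋₂=0, q₋₁=0, q₋₂=1):
  k=0: a=0, p=0, q=1
  k=1: a=1, p=1, q=1
  k=2: a=19, p=19, q=20
  k=3: a=13, p=248, q=261
  k=4: a=15, p=3739, q=3935
  k=5: a=6, p=22682, q=23871

22682/23871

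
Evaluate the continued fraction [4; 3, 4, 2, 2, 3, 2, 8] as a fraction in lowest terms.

20179/4682

Using pₖ = aₖpₖ₋₁ + pₖ₋₂ and qₖ = aₖqₖ₋₁ + qₖ₋₂:
  k=0: a=4, p=4, q=1
  k=1: a=3, p=13, q=3
  k=2: a=4, p=56, q=13
  k=3: a=2, p=125, q=29
  k=4: a=2, p=306, q=71
  k=5: a=3, p=1043, q=242
  k=6: a=2, p=2392, q=555
  k=7: a=8, p=20179, q=4682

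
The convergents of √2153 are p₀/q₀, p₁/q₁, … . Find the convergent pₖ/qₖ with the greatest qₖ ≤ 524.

√2153 = [46; 2, 2, 92, …] (period length 3).
Convergents:
  p_0/q_0 = 46/1
  p_1/q_1 = 93/2
  p_2/q_2 = 232/5
  p_3/q_3 = 21437/462
  p_4/q_4 = 43106/929
q_3 = 462 ≤ 524 < 929 = q_4, so the answer is 21437/462.

21437/462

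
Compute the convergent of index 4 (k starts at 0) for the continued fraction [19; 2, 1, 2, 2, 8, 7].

Using pₖ = aₖpₖ₋₁ + pₖ₋₂, qₖ = aₖqₖ₋₁ + qₖ₋₂ (with p₋₁=1, p₋₂=0, q₋₁=0, q₋₂=1):
  k=0: a=19, p=19, q=1
  k=1: a=2, p=39, q=2
  k=2: a=1, p=58, q=3
  k=3: a=2, p=155, q=8
  k=4: a=2, p=368, q=19

368/19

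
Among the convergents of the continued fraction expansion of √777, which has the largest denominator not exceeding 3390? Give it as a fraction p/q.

86997/3121

√777 = [27; 1, 6, 1, 54, …] (period length 4).
Convergents:
  p_0/q_0 = 27/1
  p_1/q_1 = 28/1
  p_2/q_2 = 195/7
  p_3/q_3 = 223/8
  p_4/q_4 = 12237/439
  p_5/q_5 = 12460/447
  p_6/q_6 = 86997/3121
  p_7/q_7 = 99457/3568
q_6 = 3121 ≤ 3390 < 3568 = q_7, so the answer is 86997/3121.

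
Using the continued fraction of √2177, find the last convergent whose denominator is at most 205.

5599/120

√2177 = [46; 1, 1, 1, 12, 1, 1, 1, 92, …] (period length 8).
Convergents:
  p_0/q_0 = 46/1
  p_1/q_1 = 47/1
  p_2/q_2 = 93/2
  p_3/q_3 = 140/3
  p_4/q_4 = 1773/38
  p_5/q_5 = 1913/41
  p_6/q_6 = 3686/79
  p_7/q_7 = 5599/120
  p_8/q_8 = 518794/11119
q_7 = 120 ≤ 205 < 11119 = q_8, so the answer is 5599/120.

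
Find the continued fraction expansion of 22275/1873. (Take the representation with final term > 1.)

[11; 1, 8, 3, 7, 9]

22275 = 11·1873 + 1672
1873 = 1·1672 + 201
1672 = 8·201 + 64
201 = 3·64 + 9
64 = 7·9 + 1
9 = 9·1 + 0  (stop)
So 22275/1873 = [11; 1, 8, 3, 7, 9].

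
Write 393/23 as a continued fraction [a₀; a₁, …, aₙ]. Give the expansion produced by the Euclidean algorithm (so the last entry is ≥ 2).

[17; 11, 2]

393 = 17×23 + 2
23 = 11×2 + 1
2 = 2×1 + 0  (stop)
So 393/23 = [17; 11, 2].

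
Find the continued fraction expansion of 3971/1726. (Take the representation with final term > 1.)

3971 = 2*1726 + 519
1726 = 3*519 + 169
519 = 3*169 + 12
169 = 14*12 + 1
12 = 12*1 + 0  (stop)
So 3971/1726 = [2; 3, 3, 14, 12].

[2; 3, 3, 14, 12]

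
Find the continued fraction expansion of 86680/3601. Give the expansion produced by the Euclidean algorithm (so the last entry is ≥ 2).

86680 = 24*3601 + 256
3601 = 14*256 + 17
256 = 15*17 + 1
17 = 17*1 + 0  (stop)
So 86680/3601 = [24; 14, 15, 17].

[24; 14, 15, 17]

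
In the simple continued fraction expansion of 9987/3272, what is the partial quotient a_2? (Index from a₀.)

7

9987 = 3·3272 + 171   →  a_0 = 3
3272 = 19·171 + 23   →  a_1 = 19
171 = 7·23 + 10   →  a_2 = 7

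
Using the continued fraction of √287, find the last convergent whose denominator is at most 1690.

9775/577

√287 = [16; 1, 15, 1, 32, …] (period length 4).
Convergents:
  p_0/q_0 = 16/1
  p_1/q_1 = 17/1
  p_2/q_2 = 271/16
  p_3/q_3 = 288/17
  p_4/q_4 = 9487/560
  p_5/q_5 = 9775/577
  p_6/q_6 = 156112/9215
q_5 = 577 ≤ 1690 < 9215 = q_6, so the answer is 9775/577.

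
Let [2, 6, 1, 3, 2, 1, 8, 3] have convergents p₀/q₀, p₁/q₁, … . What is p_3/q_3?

Using pₖ = aₖpₖ₋₁ + pₖ₋₂, qₖ = aₖqₖ₋₁ + qₖ₋₂ (with p₋₁=1, p₋₂=0, q₋₁=0, q₋₂=1):
  k=0: a=2, p=2, q=1
  k=1: a=6, p=13, q=6
  k=2: a=1, p=15, q=7
  k=3: a=3, p=58, q=27

58/27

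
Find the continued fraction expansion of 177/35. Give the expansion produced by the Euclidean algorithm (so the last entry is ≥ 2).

177 = 5·35 + 2
35 = 17·2 + 1
2 = 2·1 + 0  (stop)
So 177/35 = [5; 17, 2].

[5; 17, 2]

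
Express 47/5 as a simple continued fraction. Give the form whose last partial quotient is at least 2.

47 = 9*5 + 2
5 = 2*2 + 1
2 = 2*1 + 0  (stop)
So 47/5 = [9; 2, 2].

[9; 2, 2]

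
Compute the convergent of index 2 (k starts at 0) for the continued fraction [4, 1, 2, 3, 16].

Using pₖ = aₖpₖ₋₁ + pₖ₋₂, qₖ = aₖqₖ₋₁ + qₖ₋₂ (with p₋₁=1, p₋₂=0, q₋₁=0, q₋₂=1):
  k=0: a=4, p=4, q=1
  k=1: a=1, p=5, q=1
  k=2: a=2, p=14, q=3

14/3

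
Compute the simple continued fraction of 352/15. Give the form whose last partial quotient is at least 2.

352 = 23*15 + 7
15 = 2*7 + 1
7 = 7*1 + 0  (stop)
So 352/15 = [23; 2, 7].

[23; 2, 7]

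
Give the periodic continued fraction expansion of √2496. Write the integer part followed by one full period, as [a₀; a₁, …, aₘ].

[49; 1, 23, 1, 98]

a₀ = ⌊√2496⌋ = 49.
With m₀=0, d₀=1 and mₖ₊₁ = dₖaₖ − mₖ, dₖ₊₁ = (n − mₖ₊₁²)/dₖ, aₖ₊₁ = ⌊(a₀+mₖ₊₁)/dₖ₊₁⌋:
  k=1: m=49, d=95, a=1
  k=2: m=46, d=4, a=23
  k=3: m=46, d=95, a=1
  k=4: m=49, d=1, a=98
d=1 and a=2a₀=98 at k=4, so the next step gives (m, d) = (49, 95) again — its k=1 value — and the period has length 4.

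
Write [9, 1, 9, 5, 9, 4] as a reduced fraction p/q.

19081/1927

Using pₖ = aₖpₖ₋₁ + pₖ₋₂ and qₖ = aₖqₖ₋₁ + qₖ₋₂:
  k=0: a=9, p=9, q=1
  k=1: a=1, p=10, q=1
  k=2: a=9, p=99, q=10
  k=3: a=5, p=505, q=51
  k=4: a=9, p=4644, q=469
  k=5: a=4, p=19081, q=1927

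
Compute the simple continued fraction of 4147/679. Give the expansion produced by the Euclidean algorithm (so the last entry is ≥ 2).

4147 = 6*679 + 73
679 = 9*73 + 22
73 = 3*22 + 7
22 = 3*7 + 1
7 = 7*1 + 0  (stop)
So 4147/679 = [6; 9, 3, 3, 7].

[6; 9, 3, 3, 7]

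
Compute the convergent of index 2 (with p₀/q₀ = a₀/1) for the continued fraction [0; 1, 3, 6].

3/4

Using pₖ = aₖpₖ₋₁ + pₖ₋₂, qₖ = aₖqₖ₋₁ + qₖ₋₂ (with p₋₁=1, p₋₂=0, q₋₁=0, q₋₂=1):
  k=0: a=0, p=0, q=1
  k=1: a=1, p=1, q=1
  k=2: a=3, p=3, q=4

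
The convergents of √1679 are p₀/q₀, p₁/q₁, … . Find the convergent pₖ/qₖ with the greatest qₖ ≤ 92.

√1679 = [40; 1, 39, 1, 80, …] (period length 4).
Convergents:
  p_0/q_0 = 40/1
  p_1/q_1 = 41/1
  p_2/q_2 = 1639/40
  p_3/q_3 = 1680/41
  p_4/q_4 = 136039/3320
q_3 = 41 ≤ 92 < 3320 = q_4, so the answer is 1680/41.

1680/41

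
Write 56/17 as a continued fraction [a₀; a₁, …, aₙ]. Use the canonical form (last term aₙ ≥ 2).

56 = 3×17 + 5
17 = 3×5 + 2
5 = 2×2 + 1
2 = 2×1 + 0  (stop)
So 56/17 = [3; 3, 2, 2].

[3; 3, 2, 2]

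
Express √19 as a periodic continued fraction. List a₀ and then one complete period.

a₀ = ⌊√19⌋ = 4.
With m₀=0, d₀=1 and mₖ₊₁ = dₖaₖ − mₖ, dₖ₊₁ = (n − mₖ₊₁²)/dₖ, aₖ₊₁ = ⌊(a₀+mₖ₊₁)/dₖ₊₁⌋:
  k=1: m=4, d=3, a=2
  k=2: m=2, d=5, a=1
  k=3: m=3, d=2, a=3
  k=4: m=3, d=5, a=1
  k=5: m=2, d=3, a=2
  k=6: m=4, d=1, a=8
d=1 and a=2a₀=8 at k=6, so the next step gives (m, d) = (4, 3) again — its k=1 value — and the period has length 6.

[4; 2, 1, 3, 1, 2, 8]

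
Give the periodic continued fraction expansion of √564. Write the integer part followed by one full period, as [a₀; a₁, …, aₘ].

a₀ = ⌊√564⌋ = 23.
With m₀=0, d₀=1 and mₖ₊₁ = dₖaₖ − mₖ, dₖ₊₁ = (n − mₖ₊₁²)/dₖ, aₖ₊₁ = ⌊(a₀+mₖ₊₁)/dₖ₊₁⌋:
  k=1: m=23, d=35, a=1
  k=2: m=12, d=12, a=2
  k=3: m=12, d=35, a=1
  k=4: m=23, d=1, a=46
d=1 and a=2a₀=46 at k=4, so the next step gives (m, d) = (23, 35) again — its k=1 value — and the period has length 4.

[23; 1, 2, 1, 46]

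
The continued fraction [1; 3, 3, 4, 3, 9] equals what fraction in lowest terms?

Using pₖ = aₖpₖ₋₁ + pₖ₋₂ and qₖ = aₖqₖ₋₁ + qₖ₋₂:
  k=0: a=1, p=1, q=1
  k=1: a=3, p=4, q=3
  k=2: a=3, p=13, q=10
  k=3: a=4, p=56, q=43
  k=4: a=3, p=181, q=139
  k=5: a=9, p=1685, q=1294

1685/1294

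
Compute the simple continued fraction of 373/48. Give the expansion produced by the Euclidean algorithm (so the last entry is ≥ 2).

[7; 1, 3, 2, 1, 3]

373 = 7*48 + 37
48 = 1*37 + 11
37 = 3*11 + 4
11 = 2*4 + 3
4 = 1*3 + 1
3 = 3*1 + 0  (stop)
So 373/48 = [7; 1, 3, 2, 1, 3].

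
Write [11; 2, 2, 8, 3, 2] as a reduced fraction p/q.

Using pₖ = aₖpₖ₋₁ + pₖ₋₂ and qₖ = aₖqₖ₋₁ + qₖ₋₂:
  k=0: a=11, p=11, q=1
  k=1: a=2, p=23, q=2
  k=2: a=2, p=57, q=5
  k=3: a=8, p=479, q=42
  k=4: a=3, p=1494, q=131
  k=5: a=2, p=3467, q=304

3467/304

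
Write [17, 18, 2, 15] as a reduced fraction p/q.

9772/573

Fold from the inside: start with 15/1.
  2 + 1/15 = 31/15
  18 + 15/31 = 573/31
  17 + 31/573 = 9772/573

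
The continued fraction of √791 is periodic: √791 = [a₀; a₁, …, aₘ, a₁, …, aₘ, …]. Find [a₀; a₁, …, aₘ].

a₀ = ⌊√791⌋ = 28.

[28; 8, 56]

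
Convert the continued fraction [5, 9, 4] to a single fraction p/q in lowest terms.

Fold from the inside: start with 4/1.
  9 + 1/4 = 37/4
  5 + 4/37 = 189/37

189/37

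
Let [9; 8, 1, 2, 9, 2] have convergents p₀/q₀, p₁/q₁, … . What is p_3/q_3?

Using pₖ = aₖpₖ₋₁ + pₖ₋₂, qₖ = aₖqₖ₋₁ + qₖ₋₂ (with p₋₁=1, p₋₂=0, q₋₁=0, q₋₂=1):
  k=0: a=9, p=9, q=1
  k=1: a=8, p=73, q=8
  k=2: a=1, p=82, q=9
  k=3: a=2, p=237, q=26

237/26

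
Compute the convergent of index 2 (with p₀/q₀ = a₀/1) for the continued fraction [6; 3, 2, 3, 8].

Using pₖ = aₖpₖ₋₁ + pₖ₋₂, qₖ = aₖqₖ₋₁ + qₖ₋₂ (with p₋₁=1, p₋₂=0, q₋₁=0, q₋₂=1):
  k=0: a=6, p=6, q=1
  k=1: a=3, p=19, q=3
  k=2: a=2, p=44, q=7

44/7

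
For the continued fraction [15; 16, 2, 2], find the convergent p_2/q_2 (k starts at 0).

Using pₖ = aₖpₖ₋₁ + pₖ₋₂, qₖ = aₖqₖ₋₁ + qₖ₋₂ (with p₋₁=1, p₋₂=0, q₋₁=0, q₋₂=1):
  k=0: a=15, p=15, q=1
  k=1: a=16, p=241, q=16
  k=2: a=2, p=497, q=33

497/33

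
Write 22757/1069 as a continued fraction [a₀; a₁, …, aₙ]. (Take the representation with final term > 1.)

22757 = 21·1069 + 308
1069 = 3·308 + 145
308 = 2·145 + 18
145 = 8·18 + 1
18 = 18·1 + 0  (stop)
So 22757/1069 = [21; 3, 2, 8, 18].

[21; 3, 2, 8, 18]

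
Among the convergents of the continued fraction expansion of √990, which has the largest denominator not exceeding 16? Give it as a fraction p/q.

409/13

√990 = [31; 2, 6, 2, 62, …] (period length 4).
Convergents:
  p_0/q_0 = 31/1
  p_1/q_1 = 63/2
  p_2/q_2 = 409/13
  p_3/q_3 = 881/28
q_2 = 13 ≤ 16 < 28 = q_3, so the answer is 409/13.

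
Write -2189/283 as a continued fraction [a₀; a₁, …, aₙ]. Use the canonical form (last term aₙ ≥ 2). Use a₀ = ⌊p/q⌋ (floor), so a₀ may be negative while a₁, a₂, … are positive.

-2189 = -8*283 + 75
283 = 3*75 + 58
75 = 1*58 + 17
58 = 3*17 + 7
17 = 2*7 + 3
7 = 2*3 + 1
3 = 3*1 + 0  (stop)
So -2189/283 = [-8; 3, 1, 3, 2, 2, 3].

[-8; 3, 1, 3, 2, 2, 3]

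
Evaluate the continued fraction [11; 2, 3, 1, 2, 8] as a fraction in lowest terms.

Using pₖ = aₖpₖ₋₁ + pₖ₋₂ and qₖ = aₖqₖ₋₁ + qₖ₋₂:
  k=0: a=11, p=11, q=1
  k=1: a=2, p=23, q=2
  k=2: a=3, p=80, q=7
  k=3: a=1, p=103, q=9
  k=4: a=2, p=286, q=25
  k=5: a=8, p=2391, q=209

2391/209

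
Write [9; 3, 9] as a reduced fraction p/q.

Using pₖ = aₖpₖ₋₁ + pₖ₋₂ and qₖ = aₖqₖ₋₁ + qₖ₋₂:
  k=0: a=9, p=9, q=1
  k=1: a=3, p=28, q=3
  k=2: a=9, p=261, q=28

261/28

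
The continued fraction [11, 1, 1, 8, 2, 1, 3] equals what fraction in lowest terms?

2248/195

Fold from the inside: start with 3/1.
  1 + 1/3 = 4/3
  2 + 3/4 = 11/4
  8 + 4/11 = 92/11
  1 + 11/92 = 103/92
  1 + 92/103 = 195/103
  11 + 103/195 = 2248/195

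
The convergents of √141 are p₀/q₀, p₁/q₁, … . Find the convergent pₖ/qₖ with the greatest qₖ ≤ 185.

2173/183

√141 = [11; 1, 6, 1, 22, …] (period length 4).
Convergents:
  p_0/q_0 = 11/1
  p_1/q_1 = 12/1
  p_2/q_2 = 83/7
  p_3/q_3 = 95/8
  p_4/q_4 = 2173/183
  p_5/q_5 = 2268/191
q_4 = 183 ≤ 185 < 191 = q_5, so the answer is 2173/183.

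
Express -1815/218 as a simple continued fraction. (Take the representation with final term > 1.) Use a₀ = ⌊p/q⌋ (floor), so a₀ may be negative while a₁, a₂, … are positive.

-1815 = -9·218 + 147
218 = 1·147 + 71
147 = 2·71 + 5
71 = 14·5 + 1
5 = 5·1 + 0  (stop)
So -1815/218 = [-9; 1, 2, 14, 5].

[-9; 1, 2, 14, 5]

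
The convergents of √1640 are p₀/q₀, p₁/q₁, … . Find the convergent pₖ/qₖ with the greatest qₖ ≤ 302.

√1640 = [40; 2, 80, …] (period length 2).
Convergents:
  p_0/q_0 = 40/1
  p_1/q_1 = 81/2
  p_2/q_2 = 6520/161
  p_3/q_3 = 13121/324
q_2 = 161 ≤ 302 < 324 = q_3, so the answer is 6520/161.

6520/161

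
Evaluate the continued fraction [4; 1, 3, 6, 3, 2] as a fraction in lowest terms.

871/183

Fold from the inside: start with 2/1.
  3 + 1/2 = 7/2
  6 + 2/7 = 44/7
  3 + 7/44 = 139/44
  1 + 44/139 = 183/139
  4 + 139/183 = 871/183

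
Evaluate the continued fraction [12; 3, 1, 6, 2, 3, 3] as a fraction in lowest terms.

Fold from the inside: start with 3/1.
  3 + 1/3 = 10/3
  2 + 3/10 = 23/10
  6 + 10/23 = 148/23
  1 + 23/148 = 171/148
  3 + 148/171 = 661/171
  12 + 171/661 = 8103/661

8103/661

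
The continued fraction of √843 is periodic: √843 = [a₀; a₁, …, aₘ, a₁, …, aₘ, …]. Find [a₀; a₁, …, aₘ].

a₀ = ⌊√843⌋ = 29.
With m₀=0, d₀=1 and mₖ₊₁ = dₖaₖ − mₖ, dₖ₊₁ = (n − mₖ₊₁²)/dₖ, aₖ₊₁ = ⌊(a₀+mₖ₊₁)/dₖ₊₁⌋:
  k=1: m=29, d=2, a=29
  k=2: m=29, d=1, a=58
d=1 and a=2a₀=58 at k=2, so the next step gives (m, d) = (29, 2) again — its k=1 value — and the period has length 2.

[29; 29, 58]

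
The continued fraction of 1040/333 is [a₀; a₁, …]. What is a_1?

8

1040 = 3·333 + 41   →  a_0 = 3
333 = 8·41 + 5   →  a_1 = 8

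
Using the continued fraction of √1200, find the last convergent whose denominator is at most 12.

√1200 = [34; 1, 1, 1, 3, 1, 1, 1, 68, …] (period length 8).
Convergents:
  p_0/q_0 = 34/1
  p_1/q_1 = 35/1
  p_2/q_2 = 69/2
  p_3/q_3 = 104/3
  p_4/q_4 = 381/11
  p_5/q_5 = 485/14
q_4 = 11 ≤ 12 < 14 = q_5, so the answer is 381/11.

381/11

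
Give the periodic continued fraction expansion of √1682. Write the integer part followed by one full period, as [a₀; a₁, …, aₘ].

[41; 82]

a₀ = ⌊√1682⌋ = 41.
With m₀=0, d₀=1 and mₖ₊₁ = dₖaₖ − mₖ, dₖ₊₁ = (n − mₖ₊₁²)/dₖ, aₖ₊₁ = ⌊(a₀+mₖ₊₁)/dₖ₊₁⌋:
  k=1: m=41, d=1, a=82
d=1 and a=2a₀=82 at k=1, so the next step gives (m, d) = (41, 1) again — its k=1 value — and the period has length 1.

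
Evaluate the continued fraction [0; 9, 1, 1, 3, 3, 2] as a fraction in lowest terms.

53/507

Fold from the inside: start with 2/1.
  3 + 1/2 = 7/2
  3 + 2/7 = 23/7
  1 + 7/23 = 30/23
  1 + 23/30 = 53/30
  9 + 30/53 = 507/53
  0 + 53/507 = 53/507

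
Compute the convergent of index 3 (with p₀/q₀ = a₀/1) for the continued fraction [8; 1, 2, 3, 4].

87/10

Using pₖ = aₖpₖ₋₁ + pₖ₋₂, qₖ = aₖqₖ₋₁ + qₖ₋₂ (with p₋₁=1, p₋₂=0, q₋₁=0, q₋₂=1):
  k=0: a=8, p=8, q=1
  k=1: a=1, p=9, q=1
  k=2: a=2, p=26, q=3
  k=3: a=3, p=87, q=10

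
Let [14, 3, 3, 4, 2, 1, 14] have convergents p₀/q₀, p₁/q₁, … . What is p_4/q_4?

1373/96

Using pₖ = aₖpₖ₋₁ + pₖ₋₂, qₖ = aₖqₖ₋₁ + qₖ₋₂ (with p₋₁=1, p₋₂=0, q₋₁=0, q₋₂=1):
  k=0: a=14, p=14, q=1
  k=1: a=3, p=43, q=3
  k=2: a=3, p=143, q=10
  k=3: a=4, p=615, q=43
  k=4: a=2, p=1373, q=96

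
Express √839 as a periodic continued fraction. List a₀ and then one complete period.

a₀ = ⌊√839⌋ = 28.
With m₀=0, d₀=1 and mₖ₊₁ = dₖaₖ − mₖ, dₖ₊₁ = (n − mₖ₊₁²)/dₖ, aₖ₊₁ = ⌊(a₀+mₖ₊₁)/dₖ₊₁⌋:
  k=1: m=28, d=55, a=1
  k=2: m=27, d=2, a=27
  k=3: m=27, d=55, a=1
  k=4: m=28, d=1, a=56
d=1 and a=2a₀=56 at k=4, so the next step gives (m, d) = (28, 55) again — its k=1 value — and the period has length 4.

[28; 1, 27, 1, 56]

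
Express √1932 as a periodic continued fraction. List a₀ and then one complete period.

a₀ = ⌊√1932⌋ = 43.
With m₀=0, d₀=1 and mₖ₊₁ = dₖaₖ − mₖ, dₖ₊₁ = (n − mₖ₊₁²)/dₖ, aₖ₊₁ = ⌊(a₀+mₖ₊₁)/dₖ₊₁⌋:
  k=1: m=43, d=83, a=1
  k=2: m=40, d=4, a=20
  k=3: m=40, d=83, a=1
  k=4: m=43, d=1, a=86
d=1 and a=2a₀=86 at k=4, so the next step gives (m, d) = (43, 83) again — its k=1 value — and the period has length 4.

[43; 1, 20, 1, 86]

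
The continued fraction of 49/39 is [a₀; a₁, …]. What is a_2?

49 = 1·39 + 10   →  a_0 = 1
39 = 3·10 + 9   →  a_1 = 3
10 = 1·9 + 1   →  a_2 = 1

1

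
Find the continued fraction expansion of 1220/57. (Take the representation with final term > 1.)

[21; 2, 2, 11]

1220 = 21*57 + 23
57 = 2*23 + 11
23 = 2*11 + 1
11 = 11*1 + 0  (stop)
So 1220/57 = [21; 2, 2, 11].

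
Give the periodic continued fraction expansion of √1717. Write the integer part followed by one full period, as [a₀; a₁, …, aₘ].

a₀ = ⌊√1717⌋ = 41.

[41; 2, 3, 2, 4, 2, 3, 2, 82]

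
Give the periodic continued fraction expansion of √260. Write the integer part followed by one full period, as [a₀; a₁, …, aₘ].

[16; 8, 32]

a₀ = ⌊√260⌋ = 16.
With m₀=0, d₀=1 and mₖ₊₁ = dₖaₖ − mₖ, dₖ₊₁ = (n − mₖ₊₁²)/dₖ, aₖ₊₁ = ⌊(a₀+mₖ₊₁)/dₖ₊₁⌋:
  k=1: m=16, d=4, a=8
  k=2: m=16, d=1, a=32
d=1 and a=2a₀=32 at k=2, so the next step gives (m, d) = (16, 4) again — its k=1 value — and the period has length 2.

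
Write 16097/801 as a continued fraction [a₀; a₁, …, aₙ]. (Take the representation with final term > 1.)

[20; 10, 2, 2, 15]

16097 = 20×801 + 77
801 = 10×77 + 31
77 = 2×31 + 15
31 = 2×15 + 1
15 = 15×1 + 0  (stop)
So 16097/801 = [20; 10, 2, 2, 15].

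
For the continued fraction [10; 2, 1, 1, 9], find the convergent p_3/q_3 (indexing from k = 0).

52/5

Using pₖ = aₖpₖ₋₁ + pₖ₋₂, qₖ = aₖqₖ₋₁ + qₖ₋₂ (with p₋₁=1, p₋₂=0, q₋₁=0, q₋₂=1):
  k=0: a=10, p=10, q=1
  k=1: a=2, p=21, q=2
  k=2: a=1, p=31, q=3
  k=3: a=1, p=52, q=5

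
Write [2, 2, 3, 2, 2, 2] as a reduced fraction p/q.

Fold from the inside: start with 2/1.
  2 + 1/2 = 5/2
  2 + 2/5 = 12/5
  3 + 5/12 = 41/12
  2 + 12/41 = 94/41
  2 + 41/94 = 229/94

229/94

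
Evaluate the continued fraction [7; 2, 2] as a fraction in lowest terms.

37/5

Fold from the inside: start with 2/1.
  2 + 1/2 = 5/2
  7 + 2/5 = 37/5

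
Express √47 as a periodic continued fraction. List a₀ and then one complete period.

[6; 1, 5, 1, 12]

a₀ = ⌊√47⌋ = 6.
With m₀=0, d₀=1 and mₖ₊₁ = dₖaₖ − mₖ, dₖ₊₁ = (n − mₖ₊₁²)/dₖ, aₖ₊₁ = ⌊(a₀+mₖ₊₁)/dₖ₊₁⌋:
  k=1: m=6, d=11, a=1
  k=2: m=5, d=2, a=5
  k=3: m=5, d=11, a=1
  k=4: m=6, d=1, a=12
d=1 and a=2a₀=12 at k=4, so the next step gives (m, d) = (6, 11) again — its k=1 value — and the period has length 4.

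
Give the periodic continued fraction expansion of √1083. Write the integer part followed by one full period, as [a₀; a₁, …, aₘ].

[32; 1, 9, 1, 64]

a₀ = ⌊√1083⌋ = 32.
With m₀=0, d₀=1 and mₖ₊₁ = dₖaₖ − mₖ, dₖ₊₁ = (n − mₖ₊₁²)/dₖ, aₖ₊₁ = ⌊(a₀+mₖ₊₁)/dₖ₊₁⌋:
  k=1: m=32, d=59, a=1
  k=2: m=27, d=6, a=9
  k=3: m=27, d=59, a=1
  k=4: m=32, d=1, a=64
d=1 and a=2a₀=64 at k=4, so the next step gives (m, d) = (32, 59) again — its k=1 value — and the period has length 4.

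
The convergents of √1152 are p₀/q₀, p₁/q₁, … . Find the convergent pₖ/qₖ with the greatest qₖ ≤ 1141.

38625/1138

√1152 = [33; 1, 15, 1, 66, …] (period length 4).
Convergents:
  p_0/q_0 = 33/1
  p_1/q_1 = 34/1
  p_2/q_2 = 543/16
  p_3/q_3 = 577/17
  p_4/q_4 = 38625/1138
  p_5/q_5 = 39202/1155
q_4 = 1138 ≤ 1141 < 1155 = q_5, so the answer is 38625/1138.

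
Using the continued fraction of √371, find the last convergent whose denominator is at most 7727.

√371 = [19; 3, 1, 4, 1, 3, 38, …] (period length 6).
Convergents:
  p_0/q_0 = 19/1
  p_1/q_1 = 58/3
  p_2/q_2 = 77/4
  p_3/q_3 = 366/19
  p_4/q_4 = 443/23
  p_5/q_5 = 1695/88
  p_6/q_6 = 64853/3367
  p_7/q_7 = 196254/10189
q_6 = 3367 ≤ 7727 < 10189 = q_7, so the answer is 64853/3367.

64853/3367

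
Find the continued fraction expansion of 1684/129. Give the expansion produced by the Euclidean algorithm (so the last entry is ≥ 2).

[13; 18, 2, 3]

1684 = 13·129 + 7
129 = 18·7 + 3
7 = 2·3 + 1
3 = 3·1 + 0  (stop)
So 1684/129 = [13; 18, 2, 3].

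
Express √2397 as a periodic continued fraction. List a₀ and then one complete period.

[48; 1, 23, 2, 23, 1, 96]

a₀ = ⌊√2397⌋ = 48.
With m₀=0, d₀=1 and mₖ₊₁ = dₖaₖ − mₖ, dₖ₊₁ = (n − mₖ₊₁²)/dₖ, aₖ₊₁ = ⌊(a₀+mₖ₊₁)/dₖ₊₁⌋:
  k=1: m=48, d=93, a=1
  k=2: m=45, d=4, a=23
  k=3: m=47, d=47, a=2
  k=4: m=47, d=4, a=23
  k=5: m=45, d=93, a=1
  k=6: m=48, d=1, a=96
d=1 and a=2a₀=96 at k=6, so the next step gives (m, d) = (48, 93) again — its k=1 value — and the period has length 6.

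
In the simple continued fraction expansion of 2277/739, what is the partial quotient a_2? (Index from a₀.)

3

2277 = 3·739 + 60   →  a_0 = 3
739 = 12·60 + 19   →  a_1 = 12
60 = 3·19 + 3   →  a_2 = 3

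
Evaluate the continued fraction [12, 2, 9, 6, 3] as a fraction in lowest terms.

4578/367

Fold from the inside: start with 3/1.
  6 + 1/3 = 19/3
  9 + 3/19 = 174/19
  2 + 19/174 = 367/174
  12 + 174/367 = 4578/367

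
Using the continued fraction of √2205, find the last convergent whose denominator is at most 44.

√2205 = [46; 1, 22, 2, 22, 1, 92, …] (period length 6).
Convergents:
  p_0/q_0 = 46/1
  p_1/q_1 = 47/1
  p_2/q_2 = 1080/23
  p_3/q_3 = 2207/47
q_2 = 23 ≤ 44 < 47 = q_3, so the answer is 1080/23.

1080/23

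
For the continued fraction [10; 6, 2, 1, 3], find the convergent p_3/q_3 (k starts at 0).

Using pₖ = aₖpₖ₋₁ + pₖ₋₂, qₖ = aₖqₖ₋₁ + qₖ₋₂ (with p₋₁=1, p₋₂=0, q₋₁=0, q₋₂=1):
  k=0: a=10, p=10, q=1
  k=1: a=6, p=61, q=6
  k=2: a=2, p=132, q=13
  k=3: a=1, p=193, q=19

193/19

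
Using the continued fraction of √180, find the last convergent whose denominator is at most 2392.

21587/1609

√180 = [13; 2, 2, 2, 26, …] (period length 4).
Convergents:
  p_0/q_0 = 13/1
  p_1/q_1 = 27/2
  p_2/q_2 = 67/5
  p_3/q_3 = 161/12
  p_4/q_4 = 4253/317
  p_5/q_5 = 8667/646
  p_6/q_6 = 21587/1609
  p_7/q_7 = 51841/3864
q_6 = 1609 ≤ 2392 < 3864 = q_7, so the answer is 21587/1609.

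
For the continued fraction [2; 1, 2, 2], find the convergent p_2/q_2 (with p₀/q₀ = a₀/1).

8/3

Using pₖ = aₖpₖ₋₁ + pₖ₋₂, qₖ = aₖqₖ₋₁ + qₖ₋₂ (with p₋₁=1, p₋₂=0, q₋₁=0, q₋₂=1):
  k=0: a=2, p=2, q=1
  k=1: a=1, p=3, q=1
  k=2: a=2, p=8, q=3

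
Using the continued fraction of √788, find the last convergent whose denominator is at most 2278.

√788 = [28; 14, 56, …] (period length 2).
Convergents:
  p_0/q_0 = 28/1
  p_1/q_1 = 393/14
  p_2/q_2 = 22036/785
  p_3/q_3 = 308897/11004
q_2 = 785 ≤ 2278 < 11004 = q_3, so the answer is 22036/785.

22036/785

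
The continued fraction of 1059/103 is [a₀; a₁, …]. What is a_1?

1059 = 10·103 + 29   →  a_0 = 10
103 = 3·29 + 16   →  a_1 = 3

3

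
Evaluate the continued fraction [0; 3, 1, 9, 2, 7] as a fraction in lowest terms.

Fold from the inside: start with 7/1.
  2 + 1/7 = 15/7
  9 + 7/15 = 142/15
  1 + 15/142 = 157/142
  3 + 142/157 = 613/157
  0 + 157/613 = 157/613

157/613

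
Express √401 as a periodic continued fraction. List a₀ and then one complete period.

[20; 40]

a₀ = ⌊√401⌋ = 20.
With m₀=0, d₀=1 and mₖ₊₁ = dₖaₖ − mₖ, dₖ₊₁ = (n − mₖ₊₁²)/dₖ, aₖ₊₁ = ⌊(a₀+mₖ₊₁)/dₖ₊₁⌋:
  k=1: m=20, d=1, a=40
d=1 and a=2a₀=40 at k=1, so the next step gives (m, d) = (20, 1) again — its k=1 value — and the period has length 1.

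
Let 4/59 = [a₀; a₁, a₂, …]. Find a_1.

4 = 0·59 + 4   →  a_0 = 0
59 = 14·4 + 3   →  a_1 = 14

14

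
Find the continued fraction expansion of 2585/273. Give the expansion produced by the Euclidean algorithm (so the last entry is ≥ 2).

2585 = 9·273 + 128
273 = 2·128 + 17
128 = 7·17 + 9
17 = 1·9 + 8
9 = 1·8 + 1
8 = 8·1 + 0  (stop)
So 2585/273 = [9; 2, 7, 1, 1, 8].

[9; 2, 7, 1, 1, 8]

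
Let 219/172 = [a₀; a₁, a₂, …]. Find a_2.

1

219 = 1·172 + 47   →  a_0 = 1
172 = 3·47 + 31   →  a_1 = 3
47 = 1·31 + 16   →  a_2 = 1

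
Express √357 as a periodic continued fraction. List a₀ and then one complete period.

a₀ = ⌊√357⌋ = 18.
With m₀=0, d₀=1 and mₖ₊₁ = dₖaₖ − mₖ, dₖ₊₁ = (n − mₖ₊₁²)/dₖ, aₖ₊₁ = ⌊(a₀+mₖ₊₁)/dₖ₊₁⌋:
  k=1: m=18, d=33, a=1
  k=2: m=15, d=4, a=8
  k=3: m=17, d=17, a=2
  k=4: m=17, d=4, a=8
  k=5: m=15, d=33, a=1
  k=6: m=18, d=1, a=36
d=1 and a=2a₀=36 at k=6, so the next step gives (m, d) = (18, 33) again — its k=1 value — and the period has length 6.

[18; 1, 8, 2, 8, 1, 36]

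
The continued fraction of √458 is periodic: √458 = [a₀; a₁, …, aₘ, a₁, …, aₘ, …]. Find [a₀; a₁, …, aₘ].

[21; 2, 2, 42]

a₀ = ⌊√458⌋ = 21.
With m₀=0, d₀=1 and mₖ₊₁ = dₖaₖ − mₖ, dₖ₊₁ = (n − mₖ₊₁²)/dₖ, aₖ₊₁ = ⌊(a₀+mₖ₊₁)/dₖ₊₁⌋:
  k=1: m=21, d=17, a=2
  k=2: m=13, d=17, a=2
  k=3: m=21, d=1, a=42
d=1 and a=2a₀=42 at k=3, so the next step gives (m, d) = (21, 17) again — its k=1 value — and the period has length 3.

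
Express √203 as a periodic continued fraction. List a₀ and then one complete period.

[14; 4, 28]

a₀ = ⌊√203⌋ = 14.
With m₀=0, d₀=1 and mₖ₊₁ = dₖaₖ − mₖ, dₖ₊₁ = (n − mₖ₊₁²)/dₖ, aₖ₊₁ = ⌊(a₀+mₖ₊₁)/dₖ₊₁⌋:
  k=1: m=14, d=7, a=4
  k=2: m=14, d=1, a=28
d=1 and a=2a₀=28 at k=2, so the next step gives (m, d) = (14, 7) again — its k=1 value — and the period has length 2.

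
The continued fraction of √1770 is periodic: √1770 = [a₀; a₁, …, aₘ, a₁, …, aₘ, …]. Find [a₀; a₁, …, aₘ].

a₀ = ⌊√1770⌋ = 42.
With m₀=0, d₀=1 and mₖ₊₁ = dₖaₖ − mₖ, dₖ₊₁ = (n − mₖ₊₁²)/dₖ, aₖ₊₁ = ⌊(a₀+mₖ₊₁)/dₖ₊₁⌋:
  k=1: m=42, d=6, a=14
  k=2: m=42, d=1, a=84
d=1 and a=2a₀=84 at k=2, so the next step gives (m, d) = (42, 6) again — its k=1 value — and the period has length 2.

[42; 14, 84]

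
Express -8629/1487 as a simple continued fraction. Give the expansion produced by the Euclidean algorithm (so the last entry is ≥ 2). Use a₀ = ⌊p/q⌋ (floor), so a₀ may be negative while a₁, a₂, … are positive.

[-6; 5, 13, 3, 7]

-8629 = -6×1487 + 293
1487 = 5×293 + 22
293 = 13×22 + 7
22 = 3×7 + 1
7 = 7×1 + 0  (stop)
So -8629/1487 = [-6; 5, 13, 3, 7].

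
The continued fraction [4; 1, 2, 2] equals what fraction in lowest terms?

33/7

Fold from the inside: start with 2/1.
  2 + 1/2 = 5/2
  1 + 2/5 = 7/5
  4 + 5/7 = 33/7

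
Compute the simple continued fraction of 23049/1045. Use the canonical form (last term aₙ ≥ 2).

23049 = 22×1045 + 59
1045 = 17×59 + 42
59 = 1×42 + 17
42 = 2×17 + 8
17 = 2×8 + 1
8 = 8×1 + 0  (stop)
So 23049/1045 = [22; 17, 1, 2, 2, 8].

[22; 17, 1, 2, 2, 8]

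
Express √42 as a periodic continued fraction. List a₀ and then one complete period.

a₀ = ⌊√42⌋ = 6.
With m₀=0, d₀=1 and mₖ₊₁ = dₖaₖ − mₖ, dₖ₊₁ = (n − mₖ₊₁²)/dₖ, aₖ₊₁ = ⌊(a₀+mₖ₊₁)/dₖ₊₁⌋:
  k=1: m=6, d=6, a=2
  k=2: m=6, d=1, a=12
d=1 and a=2a₀=12 at k=2, so the next step gives (m, d) = (6, 6) again — its k=1 value — and the period has length 2.

[6; 2, 12]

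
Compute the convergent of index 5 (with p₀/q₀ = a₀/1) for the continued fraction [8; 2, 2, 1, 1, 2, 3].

Using pₖ = aₖpₖ₋₁ + pₖ₋₂, qₖ = aₖqₖ₋₁ + qₖ₋₂ (with p₋₁=1, p₋₂=0, q₋₁=0, q₋₂=1):
  k=0: a=8, p=8, q=1
  k=1: a=2, p=17, q=2
  k=2: a=2, p=42, q=5
  k=3: a=1, p=59, q=7
  k=4: a=1, p=101, q=12
  k=5: a=2, p=261, q=31

261/31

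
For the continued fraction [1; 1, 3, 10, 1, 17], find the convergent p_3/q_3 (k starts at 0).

72/41

Using pₖ = aₖpₖ₋₁ + pₖ₋₂, qₖ = aₖqₖ₋₁ + qₖ₋₂ (with p₋₁=1, p₋₂=0, q₋₁=0, q₋₂=1):
  k=0: a=1, p=1, q=1
  k=1: a=1, p=2, q=1
  k=2: a=3, p=7, q=4
  k=3: a=10, p=72, q=41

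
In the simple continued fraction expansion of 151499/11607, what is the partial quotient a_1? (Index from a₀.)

151499 = 13·11607 + 608   →  a_0 = 13
11607 = 19·608 + 55   →  a_1 = 19

19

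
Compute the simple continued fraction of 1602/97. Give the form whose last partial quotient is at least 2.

[16; 1, 1, 15, 1, 2]

1602 = 16*97 + 50
97 = 1*50 + 47
50 = 1*47 + 3
47 = 15*3 + 2
3 = 1*2 + 1
2 = 2*1 + 0  (stop)
So 1602/97 = [16; 1, 1, 15, 1, 2].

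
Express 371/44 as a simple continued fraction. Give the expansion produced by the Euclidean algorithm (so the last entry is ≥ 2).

371 = 8×44 + 19
44 = 2×19 + 6
19 = 3×6 + 1
6 = 6×1 + 0  (stop)
So 371/44 = [8; 2, 3, 6].

[8; 2, 3, 6]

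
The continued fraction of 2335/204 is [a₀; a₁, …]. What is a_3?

7

2335 = 11·204 + 91   →  a_0 = 11
204 = 2·91 + 22   →  a_1 = 2
91 = 4·22 + 3   →  a_2 = 4
22 = 7·3 + 1   →  a_3 = 7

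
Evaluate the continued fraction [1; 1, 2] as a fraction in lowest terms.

5/3

Fold from the inside: start with 2/1.
  1 + 1/2 = 3/2
  1 + 2/3 = 5/3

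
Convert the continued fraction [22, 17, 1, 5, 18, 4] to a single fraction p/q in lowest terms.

Fold from the inside: start with 4/1.
  18 + 1/4 = 73/4
  5 + 4/73 = 369/73
  1 + 73/369 = 442/369
  17 + 369/442 = 7883/442
  22 + 442/7883 = 173868/7883

173868/7883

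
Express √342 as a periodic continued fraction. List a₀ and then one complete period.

[18; 2, 36]

a₀ = ⌊√342⌋ = 18.
With m₀=0, d₀=1 and mₖ₊₁ = dₖaₖ − mₖ, dₖ₊₁ = (n − mₖ₊₁²)/dₖ, aₖ₊₁ = ⌊(a₀+mₖ₊₁)/dₖ₊₁⌋:
  k=1: m=18, d=18, a=2
  k=2: m=18, d=1, a=36
d=1 and a=2a₀=36 at k=2, so the next step gives (m, d) = (18, 18) again — its k=1 value — and the period has length 2.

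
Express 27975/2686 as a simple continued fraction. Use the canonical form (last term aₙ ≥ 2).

27975 = 10*2686 + 1115
2686 = 2*1115 + 456
1115 = 2*456 + 203
456 = 2*203 + 50
203 = 4*50 + 3
50 = 16*3 + 2
3 = 1*2 + 1
2 = 2*1 + 0  (stop)
So 27975/2686 = [10; 2, 2, 2, 4, 16, 1, 2].

[10; 2, 2, 2, 4, 16, 1, 2]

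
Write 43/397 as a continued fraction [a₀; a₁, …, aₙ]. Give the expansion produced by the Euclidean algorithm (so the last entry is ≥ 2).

43 = 0*397 + 43
397 = 9*43 + 10
43 = 4*10 + 3
10 = 3*3 + 1
3 = 3*1 + 0  (stop)
So 43/397 = [0; 9, 4, 3, 3].

[0; 9, 4, 3, 3]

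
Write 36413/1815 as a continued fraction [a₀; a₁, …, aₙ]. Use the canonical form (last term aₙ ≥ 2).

36413 = 20*1815 + 113
1815 = 16*113 + 7
113 = 16*7 + 1
7 = 7*1 + 0  (stop)
So 36413/1815 = [20; 16, 16, 7].

[20; 16, 16, 7]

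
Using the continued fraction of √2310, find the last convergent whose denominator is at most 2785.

√2310 = [48; 16, 96, …] (period length 2).
Convergents:
  p_0/q_0 = 48/1
  p_1/q_1 = 769/16
  p_2/q_2 = 73872/1537
  p_3/q_3 = 1182721/24608
q_2 = 1537 ≤ 2785 < 24608 = q_3, so the answer is 73872/1537.

73872/1537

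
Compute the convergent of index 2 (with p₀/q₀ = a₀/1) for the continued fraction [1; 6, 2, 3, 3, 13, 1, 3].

15/13

Using pₖ = aₖpₖ₋₁ + pₖ₋₂, qₖ = aₖqₖ₋₁ + qₖ₋₂ (with p₋₁=1, p₋₂=0, q₋₁=0, q₋₂=1):
  k=0: a=1, p=1, q=1
  k=1: a=6, p=7, q=6
  k=2: a=2, p=15, q=13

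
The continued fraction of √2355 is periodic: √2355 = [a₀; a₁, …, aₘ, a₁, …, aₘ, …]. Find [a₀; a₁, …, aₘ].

a₀ = ⌊√2355⌋ = 48.
With m₀=0, d₀=1 and mₖ₊₁ = dₖaₖ − mₖ, dₖ₊₁ = (n − mₖ₊₁²)/dₖ, aₖ₊₁ = ⌊(a₀+mₖ₊₁)/dₖ₊₁⌋:
  k=1: m=48, d=51, a=1
  k=2: m=3, d=46, a=1
  k=3: m=43, d=11, a=8
  k=4: m=45, d=30, a=3
  k=5: m=45, d=11, a=8
  k=6: m=43, d=46, a=1
  k=7: m=3, d=51, a=1
  k=8: m=48, d=1, a=96
d=1 and a=2a₀=96 at k=8, so the next step gives (m, d) = (48, 51) again — its k=1 value — and the period has length 8.

[48; 1, 1, 8, 3, 8, 1, 1, 96]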